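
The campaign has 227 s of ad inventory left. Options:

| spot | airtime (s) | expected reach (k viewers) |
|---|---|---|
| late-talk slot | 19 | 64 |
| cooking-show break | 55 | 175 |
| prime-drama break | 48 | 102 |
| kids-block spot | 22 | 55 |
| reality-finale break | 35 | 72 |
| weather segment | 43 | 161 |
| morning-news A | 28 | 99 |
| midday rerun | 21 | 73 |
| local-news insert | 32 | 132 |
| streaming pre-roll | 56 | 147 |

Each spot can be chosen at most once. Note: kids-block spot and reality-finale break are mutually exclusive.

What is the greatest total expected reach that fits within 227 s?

Density check — local-news insert 4.12, weather segment 3.74, morning-news A 3.54, midday rerun 3.48 are the best per s.
Late-talk slot + cooking-show break + kids-block spot + weather segment + morning-news A + midday rerun + local-news insert uses 220 of the 227 s and totals 759.

759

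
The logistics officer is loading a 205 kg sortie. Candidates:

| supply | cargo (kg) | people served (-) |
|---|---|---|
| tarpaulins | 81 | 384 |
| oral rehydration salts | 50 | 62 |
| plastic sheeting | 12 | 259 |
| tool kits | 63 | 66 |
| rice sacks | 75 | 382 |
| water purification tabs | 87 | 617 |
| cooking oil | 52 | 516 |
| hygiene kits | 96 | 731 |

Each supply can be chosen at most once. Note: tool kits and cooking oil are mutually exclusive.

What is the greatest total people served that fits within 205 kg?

1607

Density check — plastic sheeting 21.58, cooking oil 9.92, hygiene kits 7.61 are the best per kg.
A density-first pass picks plastic sheeting + cooking oil + hygiene kits — 1506 at 160 kg.
Replace cooking oil with water purification tabs: the trade gains 101 net, giving 1607 at 195 kg.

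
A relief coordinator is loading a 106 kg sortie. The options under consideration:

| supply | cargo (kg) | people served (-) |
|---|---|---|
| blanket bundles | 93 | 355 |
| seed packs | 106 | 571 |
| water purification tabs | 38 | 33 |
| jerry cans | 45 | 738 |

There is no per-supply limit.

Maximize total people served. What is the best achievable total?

1476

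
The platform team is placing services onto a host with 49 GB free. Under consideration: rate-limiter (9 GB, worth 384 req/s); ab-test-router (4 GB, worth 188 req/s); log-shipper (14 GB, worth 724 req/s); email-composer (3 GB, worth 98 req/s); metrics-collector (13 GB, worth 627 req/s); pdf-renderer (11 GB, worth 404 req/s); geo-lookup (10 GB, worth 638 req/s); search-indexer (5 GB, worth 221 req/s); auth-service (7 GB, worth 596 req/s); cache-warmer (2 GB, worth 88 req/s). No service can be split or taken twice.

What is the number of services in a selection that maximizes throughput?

5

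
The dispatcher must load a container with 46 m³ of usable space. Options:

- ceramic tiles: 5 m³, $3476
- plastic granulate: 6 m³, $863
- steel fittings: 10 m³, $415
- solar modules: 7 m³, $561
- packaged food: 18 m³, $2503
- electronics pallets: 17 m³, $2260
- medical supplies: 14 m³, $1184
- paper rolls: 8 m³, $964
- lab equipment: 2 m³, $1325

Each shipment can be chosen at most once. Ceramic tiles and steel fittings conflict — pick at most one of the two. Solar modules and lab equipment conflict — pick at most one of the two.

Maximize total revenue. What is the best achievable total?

By revenue per m³: ceramic tiles 695.20, lab equipment 662.50, plastic granulate 143.83 lead.
Best packing: ceramic tiles + packaged food + electronics pallets + lab equipment — 42 m³, 9564 total.

9564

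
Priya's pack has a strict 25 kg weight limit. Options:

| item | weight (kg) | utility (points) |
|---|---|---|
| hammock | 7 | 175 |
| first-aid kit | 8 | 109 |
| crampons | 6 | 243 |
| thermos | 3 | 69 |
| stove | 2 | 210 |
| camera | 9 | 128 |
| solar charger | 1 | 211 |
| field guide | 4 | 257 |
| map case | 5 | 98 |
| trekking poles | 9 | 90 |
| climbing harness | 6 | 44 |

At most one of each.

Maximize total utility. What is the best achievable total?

1194

Density check — solar charger 211.00, stove 105.00, field guide 64.25 are the best per kg.
Greedy by ratio would take hammock + crampons + thermos + stove + solar charger + field guide: 23 kg used, total 1165.
Replace thermos with map case: the trade gains 29 net, giving 1194 at 25 kg.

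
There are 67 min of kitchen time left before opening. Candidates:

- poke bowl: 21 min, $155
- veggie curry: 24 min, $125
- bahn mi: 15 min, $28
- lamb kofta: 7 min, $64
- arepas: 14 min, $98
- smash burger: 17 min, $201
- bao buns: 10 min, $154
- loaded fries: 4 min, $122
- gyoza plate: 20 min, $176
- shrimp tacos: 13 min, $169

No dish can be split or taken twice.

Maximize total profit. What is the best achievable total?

822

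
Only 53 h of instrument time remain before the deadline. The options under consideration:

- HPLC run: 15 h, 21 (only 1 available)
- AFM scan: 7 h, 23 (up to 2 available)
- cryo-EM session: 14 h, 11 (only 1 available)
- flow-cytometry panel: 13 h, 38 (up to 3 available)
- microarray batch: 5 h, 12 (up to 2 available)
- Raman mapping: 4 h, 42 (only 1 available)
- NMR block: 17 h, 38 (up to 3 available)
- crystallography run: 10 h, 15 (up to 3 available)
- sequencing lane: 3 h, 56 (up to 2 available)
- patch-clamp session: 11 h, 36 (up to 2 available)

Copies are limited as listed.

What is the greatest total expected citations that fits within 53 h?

Taking the top-ratio experiments first gives 2×AFM scan + microarray batch + Raman mapping + 2×sequencing lane + 2×patch-clamp session for 284 (51 h).
The 12 h tied up in AFM scan and microarray batch is better spent on flow-cytometry panel — total rises to 287 (52 h).
The spare 1 h is too small for any remaining experiment, and no exchange beats 287.

287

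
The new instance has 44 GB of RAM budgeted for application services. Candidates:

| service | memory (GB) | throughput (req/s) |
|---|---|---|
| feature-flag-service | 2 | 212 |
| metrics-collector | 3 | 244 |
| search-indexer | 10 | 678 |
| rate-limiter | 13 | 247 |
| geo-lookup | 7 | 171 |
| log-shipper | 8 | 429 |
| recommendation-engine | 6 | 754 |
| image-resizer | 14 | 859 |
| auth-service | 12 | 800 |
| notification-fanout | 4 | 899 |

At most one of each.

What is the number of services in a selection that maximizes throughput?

The maximum throughput within 44 GB is 3831.
feature-flag-service + search-indexer + log-shipper + recommendation-engine + image-resizer + notification-fanout hits 3831 at 44 GB.
Any selection reaching 3831 contains exactly 6 services.

6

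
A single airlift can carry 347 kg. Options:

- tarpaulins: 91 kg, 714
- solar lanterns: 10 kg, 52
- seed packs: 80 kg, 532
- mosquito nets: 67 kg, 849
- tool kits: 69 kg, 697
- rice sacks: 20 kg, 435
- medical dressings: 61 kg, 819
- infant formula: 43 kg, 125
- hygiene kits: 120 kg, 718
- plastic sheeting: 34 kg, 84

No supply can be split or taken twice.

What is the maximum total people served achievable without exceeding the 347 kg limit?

3598

Density check — rice sacks 21.75, medical dressings 13.43, mosquito nets 12.67, tool kits 10.10 are the best per kg.
Greedy by ratio would take tarpaulins + solar lanterns + mosquito nets + tool kits + rice sacks + medical dressings: 318 kg used, total 3566.
Replace solar lanterns with plastic sheeting: the trade gains 32 net, giving 3598 at 342 kg.
Every other selection either busts 347 kg or fails to beat 3598.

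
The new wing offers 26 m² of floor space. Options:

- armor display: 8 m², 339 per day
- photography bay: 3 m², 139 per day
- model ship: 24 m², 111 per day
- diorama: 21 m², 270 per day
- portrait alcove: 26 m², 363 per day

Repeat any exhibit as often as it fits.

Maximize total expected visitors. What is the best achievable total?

Filling by ratio: 8×photography bay for 1112, with 2 m² left unused.
Replace 2×photography bay with armor display: the trade gains 61 net, giving 1173 at 26 m².
Nothing else within 26 m² beats 1173.

1173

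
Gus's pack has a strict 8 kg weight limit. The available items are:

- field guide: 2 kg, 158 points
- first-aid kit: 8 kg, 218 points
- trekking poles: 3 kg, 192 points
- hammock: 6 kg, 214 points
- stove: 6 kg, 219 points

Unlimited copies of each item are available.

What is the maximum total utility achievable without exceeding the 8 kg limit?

632

Taking 4×field guide: 8 kg used, 632 in utility.
That's the maximum — no swap from here does better than 632.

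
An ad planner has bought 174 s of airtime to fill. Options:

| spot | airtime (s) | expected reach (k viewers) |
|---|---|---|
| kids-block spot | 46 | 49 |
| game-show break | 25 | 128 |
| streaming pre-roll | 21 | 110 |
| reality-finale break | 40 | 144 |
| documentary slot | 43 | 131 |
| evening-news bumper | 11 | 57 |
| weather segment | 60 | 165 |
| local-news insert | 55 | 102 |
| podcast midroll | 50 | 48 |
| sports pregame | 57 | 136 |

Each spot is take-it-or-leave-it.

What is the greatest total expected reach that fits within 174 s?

604

Taking the top-ratio spots first gives game-show break + streaming pre-roll + reality-finale break + documentary slot + evening-news bumper for 570 (140 s).
Replace documentary slot with weather segment: the trade gains 34 net, giving 604 at 157 s.
An exhaustive check of the 1024 subsets confirms 604.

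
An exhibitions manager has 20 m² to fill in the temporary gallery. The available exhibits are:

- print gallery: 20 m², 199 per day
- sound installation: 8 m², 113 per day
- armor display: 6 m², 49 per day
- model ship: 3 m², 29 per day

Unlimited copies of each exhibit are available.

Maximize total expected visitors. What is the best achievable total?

255

Taking 2×sound installation + model ship: 19 m² used, 255 in expected visitors.
That's the maximum — no swap from here does better than 255.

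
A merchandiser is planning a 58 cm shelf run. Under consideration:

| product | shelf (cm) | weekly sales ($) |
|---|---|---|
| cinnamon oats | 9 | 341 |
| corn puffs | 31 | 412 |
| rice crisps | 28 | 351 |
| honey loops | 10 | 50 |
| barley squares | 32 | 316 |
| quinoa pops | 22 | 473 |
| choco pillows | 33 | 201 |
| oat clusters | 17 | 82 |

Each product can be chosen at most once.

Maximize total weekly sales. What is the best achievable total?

By weekly sales per cm: cinnamon oats 37.89, quinoa pops 21.50, corn puffs 13.29, rice crisps 12.54 lead.
Cinnamon oats + honey loops + quinoa pops + oat clusters uses 58 of the 58 cm and totals 946.
Every other selection either busts 58 cm or fails to beat 946.

946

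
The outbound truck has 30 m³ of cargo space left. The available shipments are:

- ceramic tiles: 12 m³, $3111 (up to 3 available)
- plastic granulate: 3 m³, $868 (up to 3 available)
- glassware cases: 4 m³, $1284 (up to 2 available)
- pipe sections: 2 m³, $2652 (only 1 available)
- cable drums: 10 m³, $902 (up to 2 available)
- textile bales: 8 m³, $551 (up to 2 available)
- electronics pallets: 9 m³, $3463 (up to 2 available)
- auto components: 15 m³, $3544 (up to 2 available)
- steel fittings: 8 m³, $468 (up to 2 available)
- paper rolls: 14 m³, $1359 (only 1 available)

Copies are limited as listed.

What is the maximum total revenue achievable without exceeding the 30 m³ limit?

A density-first pass picks 2×glassware cases + pipe sections + 2×electronics pallets — 12146 at 28 m³.
The 4 m³ tied up in glassware cases is better spent on 2×plastic granulate — total rises to 12598 (30 m³).

12598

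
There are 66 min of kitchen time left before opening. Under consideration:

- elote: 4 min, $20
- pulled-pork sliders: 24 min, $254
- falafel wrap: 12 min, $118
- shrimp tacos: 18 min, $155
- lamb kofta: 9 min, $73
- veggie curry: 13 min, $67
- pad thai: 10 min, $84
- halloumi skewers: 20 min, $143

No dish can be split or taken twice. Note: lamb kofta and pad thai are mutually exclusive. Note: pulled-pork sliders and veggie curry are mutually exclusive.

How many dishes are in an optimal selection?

Best achievable profit is 611.
For example pulled-pork sliders + falafel wrap + shrimp tacos + pad thai achieves it, using 64 min.
Every optimal selection uses 4 dishes.

4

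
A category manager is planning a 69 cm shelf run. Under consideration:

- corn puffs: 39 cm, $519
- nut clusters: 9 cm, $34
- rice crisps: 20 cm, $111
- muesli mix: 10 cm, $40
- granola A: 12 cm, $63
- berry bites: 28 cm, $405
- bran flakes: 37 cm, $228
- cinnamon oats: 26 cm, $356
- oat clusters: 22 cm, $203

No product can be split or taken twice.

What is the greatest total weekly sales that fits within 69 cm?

924

Filling by ratio: granola A + berry bites + cinnamon oats for 824, with 3 cm left unused.
Dropping granola A and cinnamon oats frees 38 cm; slotting in corn puffs (39 cm) lifts the total to 924 at 67 cm.
Runner-up corn puffs + cinnamon oats tops out at 875.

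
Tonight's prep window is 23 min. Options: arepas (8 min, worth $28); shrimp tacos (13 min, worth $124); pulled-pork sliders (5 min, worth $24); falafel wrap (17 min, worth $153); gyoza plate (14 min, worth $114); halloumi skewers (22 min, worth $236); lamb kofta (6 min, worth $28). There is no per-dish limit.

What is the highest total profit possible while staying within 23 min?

236

Halloumi skewers uses 22 of the 23 min and totals 236.
Every other selection either busts 23 min or fails to beat 236.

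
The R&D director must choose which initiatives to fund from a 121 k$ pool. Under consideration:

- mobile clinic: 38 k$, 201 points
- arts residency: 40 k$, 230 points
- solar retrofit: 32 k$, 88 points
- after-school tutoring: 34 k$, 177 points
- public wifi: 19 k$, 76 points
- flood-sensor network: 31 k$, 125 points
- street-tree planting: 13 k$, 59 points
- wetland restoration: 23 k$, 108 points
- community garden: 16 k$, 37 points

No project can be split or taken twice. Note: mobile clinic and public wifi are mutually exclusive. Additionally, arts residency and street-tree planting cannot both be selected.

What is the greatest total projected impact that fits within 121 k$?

608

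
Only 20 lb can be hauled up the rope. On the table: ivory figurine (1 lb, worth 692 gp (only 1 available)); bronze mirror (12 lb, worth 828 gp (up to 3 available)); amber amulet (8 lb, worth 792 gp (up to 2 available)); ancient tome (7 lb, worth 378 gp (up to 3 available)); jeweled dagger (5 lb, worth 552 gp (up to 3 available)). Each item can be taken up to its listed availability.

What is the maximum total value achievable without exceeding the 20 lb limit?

Ranking by ratio (value/lb): ivory figurine 692.00, jeweled dagger 110.40, amber amulet 99.00.
The ratio heuristic lands on ivory figurine + 3×jeweled dagger (2348) but leaves 4 lb idle.
The 5 lb tied up in jeweled dagger is better spent on amber amulet — total rises to 2588 (19 lb).
No other feasible combination exceeds 2588.

2588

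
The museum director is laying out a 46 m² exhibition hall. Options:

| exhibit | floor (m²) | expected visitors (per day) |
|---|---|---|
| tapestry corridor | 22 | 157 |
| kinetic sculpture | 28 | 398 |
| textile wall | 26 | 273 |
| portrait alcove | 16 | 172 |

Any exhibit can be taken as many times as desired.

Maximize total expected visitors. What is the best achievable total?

570

Ranking by ratio (expected visitors/m²): kinetic sculpture 14.21, portrait alcove 10.75, textile wall 10.50.
Kinetic sculpture + portrait alcove uses 44 of the 46 m² and totals 570.
No other feasible combination exceeds 570.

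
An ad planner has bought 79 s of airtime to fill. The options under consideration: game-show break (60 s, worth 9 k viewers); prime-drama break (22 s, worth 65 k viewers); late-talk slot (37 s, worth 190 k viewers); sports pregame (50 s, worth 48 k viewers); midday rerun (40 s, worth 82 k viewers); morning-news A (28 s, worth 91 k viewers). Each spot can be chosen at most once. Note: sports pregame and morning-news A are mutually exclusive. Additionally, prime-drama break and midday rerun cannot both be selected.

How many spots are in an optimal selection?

The maximum expected reach within 79 s is 281.
late-talk slot + morning-news A hits 281 at 65 s.
All optima have 2 spots.

2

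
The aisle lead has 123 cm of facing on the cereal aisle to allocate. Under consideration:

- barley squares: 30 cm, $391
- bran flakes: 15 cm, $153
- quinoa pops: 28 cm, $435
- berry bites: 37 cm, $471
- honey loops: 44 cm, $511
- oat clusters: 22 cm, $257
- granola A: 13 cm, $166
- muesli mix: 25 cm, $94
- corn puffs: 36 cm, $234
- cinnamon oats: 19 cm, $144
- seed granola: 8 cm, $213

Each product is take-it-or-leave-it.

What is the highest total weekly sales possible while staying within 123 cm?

Taking the top-ratio products first gives barley squares + quinoa pops + berry bites + granola A + seed granola for 1676 (116 cm).
Dropping berry bites frees 37 cm; slotting in honey loops (44 cm) lifts the total to 1716 at 123 cm.
That's the maximum — no swap from here does better than 1716.

1716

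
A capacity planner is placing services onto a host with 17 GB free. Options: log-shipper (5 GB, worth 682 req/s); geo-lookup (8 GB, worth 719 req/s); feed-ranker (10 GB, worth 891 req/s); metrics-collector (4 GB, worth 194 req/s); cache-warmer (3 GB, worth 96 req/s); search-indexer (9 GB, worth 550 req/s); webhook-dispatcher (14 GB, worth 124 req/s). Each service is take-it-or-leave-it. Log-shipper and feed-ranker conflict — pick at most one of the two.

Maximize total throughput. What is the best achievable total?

By throughput per GB: log-shipper 136.40, geo-lookup 89.88, feed-ranker 89.10, search-indexer 61.11 lead.
Taking log-shipper + geo-lookup + metrics-collector: 17 GB used, 1595 in throughput.
An exhaustive check of the 128 subsets confirms 1595.

1595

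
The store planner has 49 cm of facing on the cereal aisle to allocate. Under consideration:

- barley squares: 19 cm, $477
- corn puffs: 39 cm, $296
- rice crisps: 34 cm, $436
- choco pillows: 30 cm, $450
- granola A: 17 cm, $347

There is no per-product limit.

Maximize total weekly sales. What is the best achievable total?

Ranking by ratio (weekly sales/cm): barley squares 25.11, granola A 20.41, choco pillows 15.00.
Taking 2×barley squares: 38 cm used, 954 in weekly sales.
Every other selection either busts 49 cm or fails to beat 954.

954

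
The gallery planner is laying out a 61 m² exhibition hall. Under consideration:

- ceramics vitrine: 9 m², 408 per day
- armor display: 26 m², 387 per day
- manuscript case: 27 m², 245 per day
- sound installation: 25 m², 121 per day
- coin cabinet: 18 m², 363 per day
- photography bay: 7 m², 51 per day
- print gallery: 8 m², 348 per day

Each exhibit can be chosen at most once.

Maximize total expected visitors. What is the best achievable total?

By expected visitors per m²: ceramics vitrine 45.33, print gallery 43.50, coin cabinet 20.17, armor display 14.88 lead.
The ratio ordering already packs tightly: ceramics vitrine + armor display + coin cabinet + print gallery, 61 m², 1506.
Next best is ceramics vitrine + sound installation + coin cabinet + print gallery at 1240 (60 m²) — short by 266.

1506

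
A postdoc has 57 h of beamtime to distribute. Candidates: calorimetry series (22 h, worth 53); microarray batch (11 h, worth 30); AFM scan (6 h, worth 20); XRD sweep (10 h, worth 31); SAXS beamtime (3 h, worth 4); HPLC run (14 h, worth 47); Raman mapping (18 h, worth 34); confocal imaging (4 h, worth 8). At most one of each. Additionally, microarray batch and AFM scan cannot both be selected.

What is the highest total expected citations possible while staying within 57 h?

Ranking by ratio (expected citations/h): HPLC run 3.36, AFM scan 3.33, XRD sweep 3.10.
Best packing: calorimetry series + microarray batch + XRD sweep + HPLC run — 57 h, 161 total.
Runner-up calorimetry series + AFM scan + XRD sweep + HPLC run + confocal imaging tops out at 159.

161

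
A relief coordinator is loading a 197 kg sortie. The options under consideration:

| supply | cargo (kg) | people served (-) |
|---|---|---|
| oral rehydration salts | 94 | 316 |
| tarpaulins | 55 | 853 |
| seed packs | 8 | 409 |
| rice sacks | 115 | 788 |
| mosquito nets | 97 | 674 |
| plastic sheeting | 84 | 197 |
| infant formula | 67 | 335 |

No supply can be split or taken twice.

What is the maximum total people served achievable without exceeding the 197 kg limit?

A density-first pass picks tarpaulins + seed packs + mosquito nets — 1936 at 160 kg.
Dropping mosquito nets frees 97 kg; slotting in rice sacks (115 kg) lifts the total to 2050 at 178 kg.
No other feasible combination exceeds 2050.

2050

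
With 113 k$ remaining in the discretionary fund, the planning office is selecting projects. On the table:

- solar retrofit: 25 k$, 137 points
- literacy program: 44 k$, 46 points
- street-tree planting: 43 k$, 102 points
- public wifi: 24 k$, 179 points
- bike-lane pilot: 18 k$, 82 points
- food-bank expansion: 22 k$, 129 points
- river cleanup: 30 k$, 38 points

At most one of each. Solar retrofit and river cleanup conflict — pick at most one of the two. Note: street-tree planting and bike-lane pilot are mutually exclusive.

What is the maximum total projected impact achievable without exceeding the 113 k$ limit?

527

By projected impact per k$: public wifi 7.46, food-bank expansion 5.86, solar retrofit 5.48, bike-lane pilot 4.56 lead.
The ratio ordering already packs tightly: solar retrofit + public wifi + bike-lane pilot + food-bank expansion, 89 k$, 527.
Runner-up solar retrofit + public wifi + food-bank expansion tops out at 445.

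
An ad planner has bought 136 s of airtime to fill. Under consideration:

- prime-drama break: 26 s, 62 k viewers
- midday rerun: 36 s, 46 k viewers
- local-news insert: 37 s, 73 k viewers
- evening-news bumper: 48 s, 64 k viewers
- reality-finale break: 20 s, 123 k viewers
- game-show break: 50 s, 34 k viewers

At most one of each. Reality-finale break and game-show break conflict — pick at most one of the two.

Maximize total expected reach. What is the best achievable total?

322

The ratio ordering already packs tightly: prime-drama break + local-news insert + evening-news bumper + reality-finale break, 131 s, 322.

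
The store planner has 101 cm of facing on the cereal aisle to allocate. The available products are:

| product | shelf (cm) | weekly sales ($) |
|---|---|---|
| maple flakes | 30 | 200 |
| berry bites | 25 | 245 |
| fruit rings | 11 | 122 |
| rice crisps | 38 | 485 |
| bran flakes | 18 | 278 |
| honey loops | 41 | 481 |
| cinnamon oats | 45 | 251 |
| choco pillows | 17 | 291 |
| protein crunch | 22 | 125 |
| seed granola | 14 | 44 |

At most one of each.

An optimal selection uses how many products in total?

Optimal total is 1299.
One optimal bundle: berry bites + rice crisps + bran flakes + choco pillows (98 cm).
All optima have 4 products.

4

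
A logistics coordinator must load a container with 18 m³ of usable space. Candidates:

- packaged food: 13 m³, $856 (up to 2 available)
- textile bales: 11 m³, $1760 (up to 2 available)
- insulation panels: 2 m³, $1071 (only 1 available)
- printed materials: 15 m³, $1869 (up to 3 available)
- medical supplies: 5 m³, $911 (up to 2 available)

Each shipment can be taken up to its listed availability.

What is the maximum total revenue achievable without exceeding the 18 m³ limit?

3742

Greedy by ratio would take insulation panels + 2×medical supplies: 12 m³ used, total 2893.
The 5 m³ tied up in medical supplies is better spent on textile bales — total rises to 3742 (18 m³).
Nothing else within 18 m³ beats 3742.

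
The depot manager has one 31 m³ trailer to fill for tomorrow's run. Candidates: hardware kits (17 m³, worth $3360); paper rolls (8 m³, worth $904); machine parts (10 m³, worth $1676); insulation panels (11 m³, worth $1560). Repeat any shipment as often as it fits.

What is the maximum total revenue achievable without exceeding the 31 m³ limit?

5036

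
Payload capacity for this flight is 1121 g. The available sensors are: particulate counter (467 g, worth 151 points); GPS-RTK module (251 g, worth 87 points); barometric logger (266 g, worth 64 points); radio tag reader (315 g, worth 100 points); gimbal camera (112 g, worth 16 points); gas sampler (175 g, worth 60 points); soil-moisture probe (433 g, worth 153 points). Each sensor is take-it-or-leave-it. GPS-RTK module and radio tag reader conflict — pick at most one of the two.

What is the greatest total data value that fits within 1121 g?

A density-first pass picks GPS-RTK module + gimbal camera + gas sampler + soil-moisture probe — 316 at 971 g.
The 363 g tied up in GPS-RTK module and gimbal camera is better spent on particulate counter — total rises to 364 (1075 g).
Next best is radio tag reader + gimbal camera + gas sampler + soil-moisture probe at 329 (1035 g) — short by 35.

364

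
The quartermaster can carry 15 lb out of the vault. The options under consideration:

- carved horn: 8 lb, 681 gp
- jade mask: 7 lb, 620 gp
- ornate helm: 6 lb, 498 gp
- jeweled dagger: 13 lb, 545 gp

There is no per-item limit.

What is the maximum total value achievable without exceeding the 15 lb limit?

Density check — jade mask 88.57, carved horn 85.12, ornate helm 83.00 are the best per lb.
Filling by ratio: 2×jade mask for 1240, with 1 lb left unused.
Replace jade mask with carved horn: the trade gains 61 net, giving 1301 at 15 lb.

1301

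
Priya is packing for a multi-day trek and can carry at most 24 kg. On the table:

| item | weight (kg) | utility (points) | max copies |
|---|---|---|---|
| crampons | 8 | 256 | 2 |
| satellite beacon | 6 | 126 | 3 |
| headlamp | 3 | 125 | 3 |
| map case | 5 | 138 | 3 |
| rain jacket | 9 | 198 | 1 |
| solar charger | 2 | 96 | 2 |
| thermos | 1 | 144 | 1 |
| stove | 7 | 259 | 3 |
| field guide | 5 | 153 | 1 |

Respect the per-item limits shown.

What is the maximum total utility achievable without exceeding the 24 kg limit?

A density-first pass picks 3×headlamp + 2×solar charger + thermos + stove — 970 at 21 kg.
Replace 2×solar charger with stove: the trade gains 67 net, giving 1037 at 24 kg.
Every other selection either busts 24 kg or exceeds an availability limit or fails to beat 1037.

1037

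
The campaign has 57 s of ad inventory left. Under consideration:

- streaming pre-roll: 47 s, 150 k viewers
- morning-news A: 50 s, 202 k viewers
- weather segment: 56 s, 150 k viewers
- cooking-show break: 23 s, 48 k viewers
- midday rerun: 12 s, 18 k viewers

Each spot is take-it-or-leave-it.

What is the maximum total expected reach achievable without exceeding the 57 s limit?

202

Best packing: morning-news A — 50 s, 202 total.
Runner-up streaming pre-roll tops out at 150.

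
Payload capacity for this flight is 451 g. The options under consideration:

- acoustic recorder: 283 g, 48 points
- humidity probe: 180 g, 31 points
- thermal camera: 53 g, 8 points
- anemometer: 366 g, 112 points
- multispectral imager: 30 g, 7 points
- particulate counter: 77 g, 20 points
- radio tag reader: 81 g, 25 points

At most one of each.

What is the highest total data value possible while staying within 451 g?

By data value per g: radio tag reader 0.31, anemometer 0.31, particulate counter 0.26, multispectral imager 0.23 lead.
The ratio ordering already packs tightly: anemometer + radio tag reader, 447 g, 137.

137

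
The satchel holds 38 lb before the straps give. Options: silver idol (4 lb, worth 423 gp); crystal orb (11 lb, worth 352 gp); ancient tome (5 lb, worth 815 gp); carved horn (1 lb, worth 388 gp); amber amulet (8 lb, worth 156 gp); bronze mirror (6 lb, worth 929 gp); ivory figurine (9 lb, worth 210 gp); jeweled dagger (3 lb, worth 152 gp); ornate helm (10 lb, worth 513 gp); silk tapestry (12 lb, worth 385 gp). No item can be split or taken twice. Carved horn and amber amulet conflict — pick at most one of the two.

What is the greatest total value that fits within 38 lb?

3453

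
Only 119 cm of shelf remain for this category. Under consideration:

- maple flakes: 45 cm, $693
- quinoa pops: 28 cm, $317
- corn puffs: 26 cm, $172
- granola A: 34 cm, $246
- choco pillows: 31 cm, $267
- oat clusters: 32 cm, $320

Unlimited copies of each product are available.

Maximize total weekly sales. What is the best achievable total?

The ratio ordering already packs tightly: 2×maple flakes + quinoa pops, 118 cm, 1703.
Nothing else within 119 cm beats 1703.

1703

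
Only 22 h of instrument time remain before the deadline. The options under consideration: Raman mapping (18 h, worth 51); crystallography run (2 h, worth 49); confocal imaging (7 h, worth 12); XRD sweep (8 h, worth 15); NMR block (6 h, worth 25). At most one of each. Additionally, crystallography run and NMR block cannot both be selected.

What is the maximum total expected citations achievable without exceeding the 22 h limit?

Taking Raman mapping + crystallography run: 20 h used, 100 in expected citations.
An exhaustive check of the 32 subsets confirms 100.

100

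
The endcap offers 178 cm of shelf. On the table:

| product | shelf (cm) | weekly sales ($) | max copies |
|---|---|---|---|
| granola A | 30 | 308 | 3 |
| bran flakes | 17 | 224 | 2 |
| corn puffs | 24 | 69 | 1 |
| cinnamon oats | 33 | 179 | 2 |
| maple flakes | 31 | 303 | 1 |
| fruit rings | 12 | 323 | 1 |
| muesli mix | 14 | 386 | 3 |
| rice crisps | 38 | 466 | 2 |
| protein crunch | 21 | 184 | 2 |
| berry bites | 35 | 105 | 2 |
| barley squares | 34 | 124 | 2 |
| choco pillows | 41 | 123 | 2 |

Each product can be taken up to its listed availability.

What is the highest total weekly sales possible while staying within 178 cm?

Density check — muesli mix 27.57, fruit rings 26.92, bran flakes 13.18, rice crisps 12.26 are the best per cm.
Filling by ratio: 2×bran flakes + fruit rings + 3×muesli mix + 2×rice crisps for 2861, with 14 cm left unused.
Dropping bran flakes frees 17 cm; slotting in granola A (30 cm) lifts the total to 2945 at 177 cm.
Nothing else within 178 cm beats 2945.

2945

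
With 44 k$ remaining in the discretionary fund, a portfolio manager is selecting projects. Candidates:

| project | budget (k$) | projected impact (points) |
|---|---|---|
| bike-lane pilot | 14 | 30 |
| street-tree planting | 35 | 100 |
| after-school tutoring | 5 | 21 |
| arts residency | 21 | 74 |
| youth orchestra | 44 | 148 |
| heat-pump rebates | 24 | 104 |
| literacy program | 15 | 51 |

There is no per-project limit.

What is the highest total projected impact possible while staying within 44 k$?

188

Ranking by ratio (projected impact/k$): heat-pump rebates 4.33, after-school tutoring 4.20, arts residency 3.52.
Best packing: 4×after-school tutoring + heat-pump rebates — 44 k$, 188 total.
Every other selection either busts 44 k$ or fails to beat 188.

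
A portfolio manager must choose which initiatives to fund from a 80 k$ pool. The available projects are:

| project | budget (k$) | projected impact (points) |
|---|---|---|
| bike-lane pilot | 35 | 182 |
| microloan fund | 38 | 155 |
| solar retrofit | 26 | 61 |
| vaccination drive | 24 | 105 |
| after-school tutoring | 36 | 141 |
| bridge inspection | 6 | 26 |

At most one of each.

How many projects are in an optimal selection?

3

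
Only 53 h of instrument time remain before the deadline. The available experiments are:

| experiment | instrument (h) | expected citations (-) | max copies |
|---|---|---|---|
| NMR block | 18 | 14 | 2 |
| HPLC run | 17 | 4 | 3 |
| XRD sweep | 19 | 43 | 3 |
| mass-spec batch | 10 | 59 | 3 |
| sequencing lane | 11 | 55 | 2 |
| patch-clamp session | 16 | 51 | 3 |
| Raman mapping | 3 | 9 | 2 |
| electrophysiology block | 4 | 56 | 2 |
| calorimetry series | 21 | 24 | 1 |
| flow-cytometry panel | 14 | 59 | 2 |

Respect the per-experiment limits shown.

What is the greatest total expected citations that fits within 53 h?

353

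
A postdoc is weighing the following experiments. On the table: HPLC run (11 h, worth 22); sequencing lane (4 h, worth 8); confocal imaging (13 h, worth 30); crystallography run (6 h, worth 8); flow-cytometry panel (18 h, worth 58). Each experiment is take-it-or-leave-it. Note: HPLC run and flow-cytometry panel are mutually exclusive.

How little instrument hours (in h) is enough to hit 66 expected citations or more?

Minimise h subject to total expected citations ≥ 66.
Taking sequencing lane + flow-cytometry panel gives 66 (≥ 66) for 22 h.
Any bundle with less than 22 h falls short of 66.

22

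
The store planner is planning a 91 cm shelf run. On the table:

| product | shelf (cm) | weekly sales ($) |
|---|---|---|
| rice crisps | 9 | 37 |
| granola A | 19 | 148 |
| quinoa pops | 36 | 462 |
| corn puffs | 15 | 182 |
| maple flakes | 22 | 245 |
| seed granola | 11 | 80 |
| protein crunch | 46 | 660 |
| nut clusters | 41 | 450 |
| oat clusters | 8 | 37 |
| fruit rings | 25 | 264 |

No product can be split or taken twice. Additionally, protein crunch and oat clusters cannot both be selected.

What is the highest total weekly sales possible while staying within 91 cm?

1159

Taking rice crisps + quinoa pops + protein crunch: 91 cm used, 1159 in weekly sales.
Next best is quinoa pops + protein crunch at 1122 (82 cm) — short by 37.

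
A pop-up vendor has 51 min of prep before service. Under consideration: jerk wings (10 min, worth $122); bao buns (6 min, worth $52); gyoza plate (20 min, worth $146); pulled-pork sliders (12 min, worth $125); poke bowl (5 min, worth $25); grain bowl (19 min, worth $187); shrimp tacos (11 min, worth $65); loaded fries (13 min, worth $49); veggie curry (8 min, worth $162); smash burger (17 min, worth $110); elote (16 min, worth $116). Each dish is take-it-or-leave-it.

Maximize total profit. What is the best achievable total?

596

Density check — veggie curry 20.25, jerk wings 12.20, pulled-pork sliders 10.42, grain bowl 9.84 are the best per min.
The ratio ordering already packs tightly: jerk wings + pulled-pork sliders + grain bowl + veggie curry, 49 min, 596.
The closest alternative, jerk wings + gyoza plate + pulled-pork sliders + veggie curry, reaches only 555.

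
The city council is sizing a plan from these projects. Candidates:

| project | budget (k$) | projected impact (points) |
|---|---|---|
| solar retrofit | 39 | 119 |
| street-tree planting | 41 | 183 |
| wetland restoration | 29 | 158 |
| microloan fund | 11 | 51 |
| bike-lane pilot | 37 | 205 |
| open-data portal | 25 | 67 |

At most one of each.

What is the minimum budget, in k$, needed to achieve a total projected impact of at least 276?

Minimise k$ subject to total projected impact ≥ 276.
wetland restoration + microloan fund + open-data portal: 276 projected impact at 65 k$.
Below 65 k$ the best achievable stays under 276.

65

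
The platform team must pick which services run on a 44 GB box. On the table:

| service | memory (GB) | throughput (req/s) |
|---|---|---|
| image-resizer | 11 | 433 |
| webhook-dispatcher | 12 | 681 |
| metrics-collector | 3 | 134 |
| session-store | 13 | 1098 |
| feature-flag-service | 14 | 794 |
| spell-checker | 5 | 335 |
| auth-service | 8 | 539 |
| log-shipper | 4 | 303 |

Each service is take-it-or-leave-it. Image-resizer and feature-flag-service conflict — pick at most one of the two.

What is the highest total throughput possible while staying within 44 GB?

Greedy by ratio would take webhook-dispatcher + session-store + spell-checker + auth-service + log-shipper: 42 GB used, total 2956.
Dropping webhook-dispatcher frees 12 GB; slotting in feature-flag-service (14 GB) lifts the total to 3069 at 44 GB.
An exhaustive check of the 256 subsets confirms 3069.

3069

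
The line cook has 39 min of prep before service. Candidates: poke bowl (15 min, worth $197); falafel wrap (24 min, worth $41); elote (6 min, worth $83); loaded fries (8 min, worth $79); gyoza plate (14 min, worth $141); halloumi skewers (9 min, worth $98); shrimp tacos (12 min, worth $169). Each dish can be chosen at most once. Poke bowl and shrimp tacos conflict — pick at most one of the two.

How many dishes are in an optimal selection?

Optimal total is 457.
One optimal bundle: poke bowl + elote + loaded fries + halloumi skewers (38 min).
Any selection reaching 457 contains exactly 4 dishes.

4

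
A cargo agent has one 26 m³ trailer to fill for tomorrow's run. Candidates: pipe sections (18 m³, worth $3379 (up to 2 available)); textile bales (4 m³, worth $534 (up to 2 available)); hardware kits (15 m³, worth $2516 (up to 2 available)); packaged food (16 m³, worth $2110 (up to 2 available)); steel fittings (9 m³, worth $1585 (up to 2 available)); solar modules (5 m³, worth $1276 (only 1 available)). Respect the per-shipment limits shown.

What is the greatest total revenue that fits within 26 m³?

4655

By revenue per m³: solar modules 255.20, pipe sections 187.72, steel fittings 176.11, hardware kits 167.73 lead.
The ratio ordering already packs tightly: pipe sections + solar modules, 23 m³, 4655.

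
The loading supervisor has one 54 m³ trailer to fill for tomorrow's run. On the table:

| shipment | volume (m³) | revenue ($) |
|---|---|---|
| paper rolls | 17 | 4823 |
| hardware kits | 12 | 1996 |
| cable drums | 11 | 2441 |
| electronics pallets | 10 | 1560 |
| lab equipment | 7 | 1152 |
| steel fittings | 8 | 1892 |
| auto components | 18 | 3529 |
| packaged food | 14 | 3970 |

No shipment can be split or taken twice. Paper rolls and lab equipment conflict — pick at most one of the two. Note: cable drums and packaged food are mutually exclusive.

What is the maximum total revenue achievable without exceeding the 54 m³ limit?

12685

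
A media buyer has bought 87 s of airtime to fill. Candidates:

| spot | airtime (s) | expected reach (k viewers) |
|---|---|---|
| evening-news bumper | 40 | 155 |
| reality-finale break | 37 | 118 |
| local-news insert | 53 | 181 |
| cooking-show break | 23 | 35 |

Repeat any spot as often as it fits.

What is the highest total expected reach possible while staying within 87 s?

By expected reach per s: evening-news bumper 3.88, local-news insert 3.42, reality-finale break 3.19, cooking-show break 1.52 lead.
Best packing: 2×evening-news bumper — 80 s, 310 total.
That's the maximum — no swap from here does better than 310.

310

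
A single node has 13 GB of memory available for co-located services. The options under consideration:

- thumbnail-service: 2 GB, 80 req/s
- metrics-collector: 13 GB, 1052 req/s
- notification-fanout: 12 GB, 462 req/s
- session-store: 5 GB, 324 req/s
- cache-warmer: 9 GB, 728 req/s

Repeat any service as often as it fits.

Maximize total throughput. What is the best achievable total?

Taking metrics-collector: 13 GB used, 1052 in throughput.

1052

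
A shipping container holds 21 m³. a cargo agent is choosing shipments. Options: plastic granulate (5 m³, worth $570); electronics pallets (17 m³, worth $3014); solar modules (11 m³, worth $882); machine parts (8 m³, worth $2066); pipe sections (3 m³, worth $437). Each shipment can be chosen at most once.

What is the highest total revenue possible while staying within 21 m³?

A density-first pass picks plastic granulate + machine parts + pipe sections — 3073 at 16 m³.
The 13 m³ tied up in plastic granulate and machine parts is better spent on electronics pallets — total rises to 3451 (20 m³).
An exhaustive check of the 32 subsets confirms 3451.

3451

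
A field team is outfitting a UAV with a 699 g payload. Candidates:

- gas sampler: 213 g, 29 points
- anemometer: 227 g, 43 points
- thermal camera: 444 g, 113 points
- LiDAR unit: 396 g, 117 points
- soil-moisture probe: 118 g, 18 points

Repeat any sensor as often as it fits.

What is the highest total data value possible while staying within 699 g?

Taking anemometer + LiDAR unit: 623 g used, 160 in data value.
Nothing else within 699 g beats 160.

160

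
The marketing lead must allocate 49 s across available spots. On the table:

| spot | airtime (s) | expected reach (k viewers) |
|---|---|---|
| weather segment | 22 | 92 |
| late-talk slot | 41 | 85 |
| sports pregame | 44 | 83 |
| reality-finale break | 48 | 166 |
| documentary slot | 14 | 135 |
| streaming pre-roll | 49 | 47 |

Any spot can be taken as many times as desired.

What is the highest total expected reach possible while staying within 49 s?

405

By expected reach per s: documentary slot 9.64, weather segment 4.18, reality-finale break 3.46, late-talk slot 2.07 lead.
Best packing: 3×documentary slot — 42 s, 405 total.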